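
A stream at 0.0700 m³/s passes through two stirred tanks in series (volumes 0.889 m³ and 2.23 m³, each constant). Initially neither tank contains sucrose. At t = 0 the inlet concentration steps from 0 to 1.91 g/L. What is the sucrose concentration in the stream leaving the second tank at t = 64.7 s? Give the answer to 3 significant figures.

1.50 g/L

Each tank obeys Vᵢ dCᵢ/dt = Q(Cᵢ₋₁ − Cᵢ), so τᵢ = Vᵢ/Q.
τ₁ = 0.889/0.0700 = 12.700 s; τ₂ = 2.23/0.0700 = 31.857 s.
Tank 1: C₁ = C_in(1 − e^(−t/τ₁)). Tank 2 (τ₁ ≠ τ₂): C₂ = C_in[1 − (τ₁ e^(−t/τ₁) − τ₂ e^(−t/τ₂))/(τ₁ − τ₂)].
At t = 64.7: e^(−t/τ₁) = 0.0061304, e^(−t/τ₂) = 0.13121.
C₂ = 1.91·[1 − (12.700·0.0061304 − 31.857·0.13121)/(-19.157)] = 1.91·0.78587 = 1.5010 g/L.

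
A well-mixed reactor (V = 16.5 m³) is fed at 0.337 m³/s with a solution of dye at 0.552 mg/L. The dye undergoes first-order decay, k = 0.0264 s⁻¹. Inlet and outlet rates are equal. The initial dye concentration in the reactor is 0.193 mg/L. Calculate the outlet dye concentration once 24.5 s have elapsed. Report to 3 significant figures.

Accumulation = in − out − consumed: V dC/dt = Q C_in − Q C − k V C.
dC/dt = (Q/V) C_in − (Q/V + k) C; effective rate a = Q/V + k = 0.020424 + 0.0264 = 0.046824 s⁻¹.
C_ss = Q C_in/(Q + kV) = 0.24078 mg/L; C(t) = C_ss + (C₀ − C_ss) e^(−a t).
C(24.5) = 0.24078 + (-0.047777)·e^(−0.046824·24.5) = 0.24078 + (-0.047777)·0.31753 = 0.22561 mg/L.

0.226 mg/L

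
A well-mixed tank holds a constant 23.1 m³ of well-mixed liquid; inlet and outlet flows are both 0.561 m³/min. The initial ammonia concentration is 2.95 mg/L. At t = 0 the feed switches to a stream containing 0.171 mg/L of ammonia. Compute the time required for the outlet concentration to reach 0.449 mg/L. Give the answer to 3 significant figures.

94.8 min

Mass balance on the solute (V constant): V dC/dt = Q(C_in − C), so τ = V/Q = 41.176 min.
C(t) = C_in + (C₀ − C_in) e^(−t/τ). Set C = 0.449 and solve for t:
e^(−t/τ) = (C − C_in)/(C₀ − C_in) = (0.449 − 0.171)/(2.95 − 0.171) = 0.10004
t = −τ ln(…) = 41.176 × 2.3022 = 94.798 min.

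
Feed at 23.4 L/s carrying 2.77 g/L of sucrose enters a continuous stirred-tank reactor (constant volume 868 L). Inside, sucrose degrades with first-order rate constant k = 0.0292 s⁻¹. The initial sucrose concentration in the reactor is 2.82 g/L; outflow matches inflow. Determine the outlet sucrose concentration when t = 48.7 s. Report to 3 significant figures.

Species balance: V dC/dt = Q C_in − Q C − k V C.
dC/dt = (Q/V) C_in − (Q/V + k) C; effective rate a = Q/V + k = 0.026959 + 0.0292 = 0.056159 s⁻¹.
C_ss = Q C_in/(Q + kV) = 1.3297 g/L; C(t) = C_ss + (C₀ − C_ss) e^(−a t).
C(48.7) = 1.3297 + (1.4903)·e^(−0.056159·48.7) = 1.3297 + (1.4903)·0.064899 = 1.4264 g/L.

1.43 g/L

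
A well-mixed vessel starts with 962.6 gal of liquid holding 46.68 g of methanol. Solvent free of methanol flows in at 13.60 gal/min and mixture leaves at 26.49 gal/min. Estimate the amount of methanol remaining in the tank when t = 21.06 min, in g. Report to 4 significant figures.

Let m(t) be the amount of methanol. Volume: V(t) = V₀ + (Q_in − Q_out) t = 962.6 − 12.8900 t; V(21.06) = 691.137 gal.
Solute balance: dm/dt = 0 − Q_out C = −Q_out m/V(t).
dm/m = −Q_out dt/(V₀ − 12.8900 t); integrating gives ln(m/m₀) = −(Q_out/(Q_in−Q_out)) ln(V/V₀).
m = m₀ (V₀/V)^(Q_out/(Q_in−Q_out)) = 46.68 × (962.6/691.137)^(-2.05508) = 23.6288 g.

23.63 g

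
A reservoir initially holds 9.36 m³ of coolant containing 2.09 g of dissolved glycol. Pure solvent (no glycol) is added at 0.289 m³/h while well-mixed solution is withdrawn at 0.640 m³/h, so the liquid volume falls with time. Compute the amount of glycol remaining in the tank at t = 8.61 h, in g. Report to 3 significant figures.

1.03 g

Let m(t) be the amount of glycol. Volume: V(t) = V₀ + (Q_in − Q_out) t = 9.36 − 0.35100 t; V(8.61) = 6.3379 m³.
No glycol enters, so dm/dt = −Q_out · (m/V).
dm/m = −Q_out dt/(V₀ − 0.35100 t); integrating gives ln(m/m₀) = −(Q_out/(Q_in−Q_out)) ln(V/V₀).
m = m₀ (V₀/V)^(Q_out/(Q_in−Q_out)) = 2.09 × (9.36/6.3379)^(-1.8234) = 1.0266 g.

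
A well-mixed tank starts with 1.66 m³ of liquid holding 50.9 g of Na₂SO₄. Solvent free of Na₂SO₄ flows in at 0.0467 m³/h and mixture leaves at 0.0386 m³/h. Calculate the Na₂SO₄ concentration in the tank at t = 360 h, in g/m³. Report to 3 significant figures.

0.0886 g/m³

Let m(t) be the amount of Na₂SO₄. Volume: V(t) = V₀ + (Q_in − Q_out) t = 1.66 + 0.0081000 t; V(360) = 4.5760 m³.
Species balance (pure solvent in): dm/dt = −Q_out · m/V(t).
Separate: dm/m = −Q_out dt/V(t) ⇒ ln(m/m₀) = −(Q_out/(Q_in−Q_out)) ln(V/V₀).
m = m₀ (V₀/V)^(Q_out/(Q_in−Q_out)) = 50.9 × (1.66/4.5760)^(4.7654) = 0.40563 g.
C = m/V = 0.40563/4.5760 = 0.088642 g/m³.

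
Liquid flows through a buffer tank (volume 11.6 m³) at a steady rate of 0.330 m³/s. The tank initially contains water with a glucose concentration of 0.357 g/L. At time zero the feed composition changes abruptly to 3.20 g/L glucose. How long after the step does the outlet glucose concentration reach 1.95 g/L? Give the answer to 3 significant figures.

Species balance: V dC/dt = Q(C_in − C) ⇒ τ = V/Q = 35.152 s.
C(t) = C_in + (C₀ − C_in) e^(−t/τ). Set C = 1.95 and solve for t:
e^(−t/τ) = (C − C_in)/(C₀ − C_in) = (1.95 − 3.20)/(0.357 − 3.20) = 0.43968
t = −τ ln(…) = 35.152 × 0.82172 = 28.885 s.

28.9 s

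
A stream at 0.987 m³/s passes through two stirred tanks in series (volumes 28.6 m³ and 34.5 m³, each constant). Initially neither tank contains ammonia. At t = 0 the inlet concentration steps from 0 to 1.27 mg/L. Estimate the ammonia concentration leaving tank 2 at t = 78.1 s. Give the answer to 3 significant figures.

0.891 mg/L

Time constants: τᵢ = Vᵢ/Q for each well-mixed tank.
τ₁ = 28.6/0.987 = 28.977 s; τ₂ = 34.5/0.987 = 34.954 s.
Tank 1: C₁ = C_in(1 − e^(−t/τ₁)). Tank 2 (τ₁ ≠ τ₂): C₂ = C_in[1 − (τ₁ e^(−t/τ₁) − τ₂ e^(−t/τ₂))/(τ₁ − τ₂)].
At t = 78.1: e^(−t/τ₁) = 0.067524, e^(−t/τ₂) = 0.10706.
C₂ = 1.27·[1 − (28.977·0.067524 − 34.954·0.10706)/(-5.9777)] = 1.27·0.70128 = 0.89062 mg/L.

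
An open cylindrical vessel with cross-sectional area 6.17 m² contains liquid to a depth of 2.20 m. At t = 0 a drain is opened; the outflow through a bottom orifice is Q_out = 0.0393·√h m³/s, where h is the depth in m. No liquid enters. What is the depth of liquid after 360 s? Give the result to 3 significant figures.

A dh/dt = −Q_out = −0.0393 √h.
This is separable: 2 d(√h)/dt = −0.0393/A, so √h = √h₀ − (0.0393/(2A)) t.
√h = √2.20 − 0.0393·360/(2·6.17) = 1.4832 − 1.1465 = 0.33672.
h = 0.33672² = 0.11338 m.

0.113 m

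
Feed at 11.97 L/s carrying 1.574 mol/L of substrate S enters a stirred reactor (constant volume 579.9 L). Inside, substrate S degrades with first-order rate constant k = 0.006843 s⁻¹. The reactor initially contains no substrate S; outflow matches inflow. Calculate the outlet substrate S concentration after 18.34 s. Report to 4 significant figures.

V dC/dt = Q(C_in − C) − k V C.
dC/dt = (Q/V) C_in − (Q/V + k) C; effective rate a = Q/V + k = 0.0206415 + 0.006843 = 0.0274845 s⁻¹.
C_ss = Q C_in/(Q + kV) = 1.18211 mol/L; C(t) = C_ss + (C₀ − C_ss) e^(−a t).
C(18.34) = 1.18211 + (-1.18211)·e^(−0.0274845·18.34) = 1.18211 + (-1.18211)·0.604070 = 0.468033 mol/L.

0.4680 mol/L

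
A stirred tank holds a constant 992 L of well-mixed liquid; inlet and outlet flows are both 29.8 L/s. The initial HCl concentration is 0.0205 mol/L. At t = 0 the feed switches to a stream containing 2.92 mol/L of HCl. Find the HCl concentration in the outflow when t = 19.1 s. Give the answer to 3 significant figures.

Species balance on the tank: V dC/dt = Q(C_in − C).
Rewrite as dC/dt + C/τ = C_in/τ, τ = V/Q = 33.289 s.
This is linear first-order; C(t) = C_in + (C₀ − C_in) e^(−t/τ).
C(19.1) = 2.92 + (0.0205 − 2.92)·e^(−19.1/33.289) = 2.92 + (-2.8995)·0.56340 = 1.2864 mol/L.

1.29 mol/L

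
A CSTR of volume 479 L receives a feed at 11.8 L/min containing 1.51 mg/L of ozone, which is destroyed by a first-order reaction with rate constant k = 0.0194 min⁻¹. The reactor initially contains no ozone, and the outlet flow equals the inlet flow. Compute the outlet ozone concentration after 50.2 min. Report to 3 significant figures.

V dC/dt = Q(C_in − C) − k V C.
This is linear with rate a = Q/V + k = 0.044035 min⁻¹.
C_ss = Q C_in/(Q + kV) = 0.84475 mg/L; C(t) = C_ss + (C₀ − C_ss) e^(−a t).
C(50.2) = 0.84475 + (-0.84475)·e^(−0.044035·50.2) = 0.84475 + (-0.84475)·0.10964 = 0.75213 mg/L.

0.752 mg/L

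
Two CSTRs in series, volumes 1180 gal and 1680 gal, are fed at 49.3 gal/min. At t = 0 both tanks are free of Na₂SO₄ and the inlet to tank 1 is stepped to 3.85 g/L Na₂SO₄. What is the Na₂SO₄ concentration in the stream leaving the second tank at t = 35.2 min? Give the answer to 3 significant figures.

1.33 g/L

Each tank obeys Vᵢ dCᵢ/dt = Q(Cᵢ₋₁ − Cᵢ), so τᵢ = Vᵢ/Q.
τ₁ = 1180/49.3 = 23.935 min; τ₂ = 1680/49.3 = 34.077 min.
Tank 1: C₁ = C_in(1 − e^(−t/τ₁)). Tank 2 (τ₁ ≠ τ₂): C₂ = C_in[1 − (τ₁ e^(−t/τ₁) − τ₂ e^(−t/τ₂))/(τ₁ − τ₂)].
At t = 35.2: e^(−t/τ₁) = 0.22978, e^(−t/τ₂) = 0.35595.
C₂ = 3.85·[1 − (23.935·0.22978 − 34.077·0.35595)/(-10.142)] = 3.85·0.34627 = 1.3331 g/L.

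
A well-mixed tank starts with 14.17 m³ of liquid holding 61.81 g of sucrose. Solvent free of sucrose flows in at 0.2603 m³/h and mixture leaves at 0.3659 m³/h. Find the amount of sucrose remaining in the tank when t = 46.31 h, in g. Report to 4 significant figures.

Let m(t) be the amount of sucrose. Volume: V(t) = V₀ + (Q_in − Q_out) t = 14.17 − 0.105600 t; V(46.31) = 9.27966 m³.
Species balance (pure solvent in): dm/dt = −Q_out · m/V(t).
Separate: dm/m = −Q_out dt/V(t) ⇒ ln(m/m₀) = −(Q_out/(Q_in−Q_out)) ln(V/V₀).
m = m₀ (V₀/V)^(Q_out/(Q_in−Q_out)) = 61.81 × (14.17/9.27966)^(-3.46496) = 14.2583 g.

14.26 g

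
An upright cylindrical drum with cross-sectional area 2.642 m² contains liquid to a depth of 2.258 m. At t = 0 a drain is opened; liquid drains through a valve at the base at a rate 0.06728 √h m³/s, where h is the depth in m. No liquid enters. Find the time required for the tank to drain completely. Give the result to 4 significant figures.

A dh/dt = −Q_out = −0.06728 √h.
∫ h^(−1/2) dh = −(0.06728/A) ∫ dt, giving 2√h = 2√h₀ − (0.06728/A) t.
Tank is empty when √h = 0: t_empty = 2A√h₀/0.06728.
t_empty = 2·2.642·√2.258/0.06728 = 5.28400·1.50266/0.06728 = 118.015 s.

118.0 s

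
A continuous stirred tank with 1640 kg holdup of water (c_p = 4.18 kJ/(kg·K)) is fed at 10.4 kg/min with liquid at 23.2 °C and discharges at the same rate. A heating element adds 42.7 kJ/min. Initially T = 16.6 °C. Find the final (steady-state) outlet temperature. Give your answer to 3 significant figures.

M c_p dT/dt = ṁ c_p (T_in − T) + Q̇.
At steady state dT/dt = 0 ⇒ T_ss = T_in + Q̇/(ṁ c_p) = 23.2 + 42.7/(10.4·4.18) = 24.182 °C.

24.2 °C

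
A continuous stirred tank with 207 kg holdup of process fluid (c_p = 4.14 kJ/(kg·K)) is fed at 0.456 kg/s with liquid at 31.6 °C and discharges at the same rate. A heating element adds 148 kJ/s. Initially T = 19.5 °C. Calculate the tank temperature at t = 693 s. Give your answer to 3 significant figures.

M c_p dT/dt = ṁ c_p (T_in − T) + Q̇.
Rearrange: dT/dt = (T_ss − T)/τ with τ = M/ṁ = 453.95 s and T_ss = T_in + Q̇/(ṁ c_p) = 110.00 °C.
T approaches T_ss exponentially: T(t) = T_ss + (T₀ − T_ss) e^(−t/τ).
T(693) = 110.00 + (-90.496)·e^(−693/453.95) = 110.00 + (-90.496)·0.21727 = 90.334 °C.

90.3 °C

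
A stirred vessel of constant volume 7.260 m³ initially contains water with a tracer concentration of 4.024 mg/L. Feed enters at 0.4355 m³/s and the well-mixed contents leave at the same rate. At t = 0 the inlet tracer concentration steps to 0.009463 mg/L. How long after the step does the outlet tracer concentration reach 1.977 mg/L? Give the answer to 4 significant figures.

11.89 s

Unsteady species balance (constant V, well mixed): V dC/dt = Q(C_in − C), so τ = V/Q = 16.6705 s.
C(t) = C_in + (C₀ − C_in) e^(−t/τ). Set C = 1.977 and solve for t:
e^(−t/τ) = (C − C_in)/(C₀ − C_in) = (1.977 − 0.009463)/(4.024 − 0.009463) = 0.490103
t = −τ ln(…) = 16.6705 × 0.713140 = 11.8884 s.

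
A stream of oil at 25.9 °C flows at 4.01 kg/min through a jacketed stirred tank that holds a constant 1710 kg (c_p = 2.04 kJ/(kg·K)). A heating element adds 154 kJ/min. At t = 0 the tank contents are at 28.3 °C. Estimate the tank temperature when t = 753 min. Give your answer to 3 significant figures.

M c_p dT/dt = ṁ c_p (T_in − T) + Q̇.
τ = M/ṁ = 426.43 min; T_ss = T_in + Q̇/(ṁ c_p) = 25.9 + 154/(4.01·2.04) = 44.725 °C.
T approaches T_ss exponentially: T(t) = T_ss + (T₀ − T_ss) e^(−t/τ).
T(753) = 44.725 + (-16.425)·e^(−753/426.43) = 44.725 + (-16.425)·0.17105 = 41.916 °C.

41.9 °C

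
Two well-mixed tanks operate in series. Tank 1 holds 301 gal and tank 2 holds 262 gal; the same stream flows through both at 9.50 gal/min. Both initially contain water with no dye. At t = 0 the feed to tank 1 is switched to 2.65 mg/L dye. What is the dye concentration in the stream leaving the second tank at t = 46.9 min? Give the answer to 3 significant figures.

1.25 mg/L

Time constants: τᵢ = Vᵢ/Q for each well-mixed tank.
τ₁ = 301/9.50 = 31.684 min; τ₂ = 262/9.50 = 27.579 min.
Solving the cascade with C₁(0)=C₂(0)=0 gives C₂(t) = C_in[1 − (τ₁ e^(−t/τ₁) − τ₂ e^(−t/τ₂))/(τ₁ − τ₂)].
At t = 46.9: e^(−t/τ₁) = 0.22758, e^(−t/τ₂) = 0.18258.
C₂ = 2.65·[1 − (31.684·0.22758 − 27.579·0.18258)/(4.1053)] = 2.65·0.47007 = 1.2457 mg/L.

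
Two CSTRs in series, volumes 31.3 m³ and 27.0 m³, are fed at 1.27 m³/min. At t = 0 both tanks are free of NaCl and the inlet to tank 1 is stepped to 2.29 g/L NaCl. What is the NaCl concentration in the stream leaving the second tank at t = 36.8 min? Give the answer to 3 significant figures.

Time constants: τᵢ = Vᵢ/Q for each well-mixed tank.
τ₁ = 31.3/1.27 = 24.646 min; τ₂ = 27.0/1.27 = 21.260 min.
Solving the cascade with C₁(0)=C₂(0)=0 gives C₂(t) = C_in[1 − (τ₁ e^(−t/τ₁) − τ₂ e^(−t/τ₂))/(τ₁ − τ₂)].
At t = 36.8: e^(−t/τ₁) = 0.22466, e^(−t/τ₂) = 0.17711.
C₂ = 2.29·[1 − (24.646·0.22466 − 21.260·0.17711)/(3.3858)] = 2.29·0.47679 = 1.0918 g/L.

1.09 g/L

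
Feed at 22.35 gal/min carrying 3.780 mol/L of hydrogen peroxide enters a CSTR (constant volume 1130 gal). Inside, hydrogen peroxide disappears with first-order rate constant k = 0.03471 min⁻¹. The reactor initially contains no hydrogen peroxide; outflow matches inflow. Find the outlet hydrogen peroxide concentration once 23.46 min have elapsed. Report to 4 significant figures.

Species balance: V dC/dt = Q C_in − Q C − k V C.
This is linear with rate a = Q/V + k = 0.0544888 min⁻¹.
C_ss = Q C_in/(Q + kV) = 1.37209 mol/L; C(t) = C_ss + (C₀ − C_ss) e^(−a t).
C(23.46) = 1.37209 + (-1.37209)·e^(−0.0544888·23.46) = 1.37209 + (-1.37209)·0.278509 = 0.989954 mol/L.

0.9900 mol/L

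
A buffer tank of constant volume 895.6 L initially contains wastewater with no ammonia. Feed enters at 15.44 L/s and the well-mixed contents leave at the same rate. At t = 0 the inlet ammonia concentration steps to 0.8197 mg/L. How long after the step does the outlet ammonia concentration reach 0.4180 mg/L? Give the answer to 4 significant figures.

41.37 s

Species balance on the tank: V dC/dt = Q(C_in − C), so τ = V/Q = 58.0052 s.
C(t) = C_in + (C₀ − C_in) e^(−t/τ). Set C = 0.4180 and solve for t:
e^(−t/τ) = (C − C_in)/(C₀ − C_in) = (0.4180 − 0.8197)/(0 − 0.8197) = 0.490057
t = −τ ln(…) = 58.0052 × 0.713233 = 41.3712 s.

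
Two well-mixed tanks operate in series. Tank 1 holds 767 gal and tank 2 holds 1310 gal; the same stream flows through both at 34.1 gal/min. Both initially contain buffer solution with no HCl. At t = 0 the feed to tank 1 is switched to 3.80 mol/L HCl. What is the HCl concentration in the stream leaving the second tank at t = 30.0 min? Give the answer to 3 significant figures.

1.02 mol/L

Species balance on tank i: dCᵢ/dt = (Cᵢ₋₁ − Cᵢ)/τᵢ with τᵢ = Vᵢ/Q.
τ₁ = 767/34.1 = 22.493 min; τ₂ = 1310/34.1 = 38.416 min.
Solving the cascade with C₁(0)=C₂(0)=0 gives C₂(t) = C_in[1 − (τ₁ e^(−t/τ₁) − τ₂ e^(−t/τ₂))/(τ₁ − τ₂)].
At t = 30.0: e^(−t/τ₁) = 0.26348, e^(−t/τ₂) = 0.45799.
C₂ = 3.80·[1 − (22.493·0.26348 − 38.416·0.45799)/(-15.924)] = 3.80·0.26727 = 1.0156 mol/L.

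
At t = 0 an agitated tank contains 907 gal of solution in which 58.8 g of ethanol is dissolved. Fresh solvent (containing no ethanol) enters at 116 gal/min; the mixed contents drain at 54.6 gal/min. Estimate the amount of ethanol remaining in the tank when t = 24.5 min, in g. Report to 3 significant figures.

Let m(t) be the amount of ethanol. Volume: V(t) = V₀ + (Q_in − Q_out) t = 907 + 61.400 t; V(24.5) = 2411.3 gal.
No ethanol enters, so dm/dt = −Q_out · (m/V).
dm/m = −Q_out dt/(V₀ + 61.400 t); integrating gives ln(m/m₀) = −(Q_out/(Q_in−Q_out)) ln(V/V₀).
m = m₀ (V₀/V)^(Q_out/(Q_in−Q_out)) = 58.8 × (907/2411.3)^(0.88925) = 24.647 g.

24.6 g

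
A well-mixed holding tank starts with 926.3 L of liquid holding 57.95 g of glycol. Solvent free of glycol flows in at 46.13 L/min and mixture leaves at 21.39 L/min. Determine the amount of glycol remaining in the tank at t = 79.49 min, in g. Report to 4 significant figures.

Total volume: dV/dt = Q_in − Q_out = 24.7400 L/min, so V(t) = 926.3 + 24.7400 t and V(79.49) = 2892.88 L.
Solute balance: dm/dt = 0 − Q_out C = −Q_out m/V(t).
dm/m = −Q_out dt/(V₀ + 24.7400 t); integrating gives ln(m/m₀) = −(Q_out/(Q_in−Q_out)) ln(V/V₀).
m = m₀ (V₀/V)^(Q_out/(Q_in−Q_out)) = 57.95 × (926.3/2892.88)^(0.864592) = 21.6493 g.

21.65 g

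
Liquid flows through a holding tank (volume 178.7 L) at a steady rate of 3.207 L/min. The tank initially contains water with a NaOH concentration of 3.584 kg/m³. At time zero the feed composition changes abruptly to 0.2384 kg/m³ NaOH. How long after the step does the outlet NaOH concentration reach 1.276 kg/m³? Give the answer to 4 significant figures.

Accumulation = in − out for the solute gives V dC/dt = Q(C_in − C), so τ = V/Q = 55.7219 min.
C(t) = C_in + (C₀ − C_in) e^(−t/τ). Set C = 1.276 and solve for t:
e^(−t/τ) = (C − C_in)/(C₀ − C_in) = (1.276 − 0.2384)/(3.584 − 0.2384) = 0.310139
t = −τ ln(…) = 55.7219 × 1.17074 = 65.2356 min.

65.24 min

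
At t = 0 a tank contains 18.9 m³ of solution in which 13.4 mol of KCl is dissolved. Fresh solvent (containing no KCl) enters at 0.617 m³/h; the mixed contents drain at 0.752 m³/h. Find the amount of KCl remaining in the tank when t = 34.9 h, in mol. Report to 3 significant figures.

2.71 mol

Let m(t) be the amount of KCl. Volume: V(t) = V₀ + (Q_in − Q_out) t = 18.9 − 0.13500 t; V(34.9) = 14.188 m³.
No KCl enters, so dm/dt = −Q_out · (m/V).
dm/m = −Q_out dt/(V₀ − 0.13500 t); integrating gives ln(m/m₀) = −(Q_out/(Q_in−Q_out)) ln(V/V₀).
m = m₀ (V₀/V)^(Q_out/(Q_in−Q_out)) = 13.4 × (18.9/14.188)^(-5.5704) = 2.7130 mol.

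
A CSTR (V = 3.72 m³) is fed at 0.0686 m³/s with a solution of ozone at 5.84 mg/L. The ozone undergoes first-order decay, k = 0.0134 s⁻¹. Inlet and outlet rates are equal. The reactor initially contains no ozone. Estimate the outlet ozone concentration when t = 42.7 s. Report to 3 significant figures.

Accumulation = in − out − consumed: V dC/dt = Q C_in − Q C − k V C.
dC/dt = (Q/V) C_in − (Q/V + k) C; effective rate a = Q/V + k = 0.018441 + 0.0134 = 0.031841 s⁻¹.
C_ss = Q C_in/(Q + kV) = 3.3823 mg/L; C(t) = C_ss + (C₀ − C_ss) e^(−a t).
C(42.7) = 3.3823 + (-3.3823)·e^(−0.031841·42.7) = 3.3823 + (-3.3823)·0.25676 = 2.5138 mg/L.

2.51 mg/L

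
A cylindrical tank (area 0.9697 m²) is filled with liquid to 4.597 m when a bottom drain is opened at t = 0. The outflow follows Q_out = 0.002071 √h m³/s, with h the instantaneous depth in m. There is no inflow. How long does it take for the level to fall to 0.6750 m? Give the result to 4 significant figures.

1238 s

With no inflow, A dh/dt = −0.002071 √h.
∫ h^(−1/2) dh = −(0.002071/A) ∫ dt, giving 2√h = 2√h₀ − (0.002071/A) t.
t = 2A(√h₀ − √h)/0.002071 = 2·0.9697·(√4.597 − √0.6750)/0.002071
  = 1.93940 × (2.14406 − 0.821584) / 0.002071 = 1238.44 s.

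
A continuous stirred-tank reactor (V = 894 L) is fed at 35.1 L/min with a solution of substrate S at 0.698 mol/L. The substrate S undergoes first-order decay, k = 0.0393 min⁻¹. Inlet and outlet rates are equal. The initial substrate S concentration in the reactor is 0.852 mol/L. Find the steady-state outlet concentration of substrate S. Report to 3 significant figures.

0.349 mol/L

V dC/dt = Q(C_in − C) − k V C.
Steady state (dC/dt = 0): C_ss = Q C_in/(Q + kV) = C_in/(1 + kV/Q).
C_ss = 35.1·0.698/(35.1 + 0.0393·894) = 24.500/70.234 = 0.34883 mol/L.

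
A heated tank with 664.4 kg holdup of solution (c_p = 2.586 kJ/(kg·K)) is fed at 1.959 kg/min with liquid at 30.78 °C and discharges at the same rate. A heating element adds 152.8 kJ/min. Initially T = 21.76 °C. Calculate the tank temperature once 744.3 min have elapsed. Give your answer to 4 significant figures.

56.58 °C

First-law balance (no shaft work): M c_p dT/dt = ṁ c_p (T_in − T) + 152.8.
τ = M/ṁ = 339.153 min; T_ss = T_in + Q̇/(ṁ c_p) = 30.78 + 152.8/(1.959·2.586) = 60.9420 °C.
This is linear first-order; T(t) = T_ss + (T₀ − T_ss) e^(−t/τ).
T(744.3) = 60.9420 + (-39.1820)·e^(−744.3/339.153) = 60.9420 + (-39.1820)·0.111405 = 56.5770 °C.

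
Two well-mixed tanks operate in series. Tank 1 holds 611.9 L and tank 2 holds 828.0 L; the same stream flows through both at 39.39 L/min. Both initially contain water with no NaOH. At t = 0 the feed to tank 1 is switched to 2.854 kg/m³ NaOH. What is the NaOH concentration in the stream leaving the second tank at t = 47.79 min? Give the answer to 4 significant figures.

2.101 kg/m³

Each tank obeys Vᵢ dCᵢ/dt = Q(Cᵢ₋₁ − Cᵢ), so τᵢ = Vᵢ/Q.
τ₁ = 611.9/39.39 = 15.5344 min; τ₂ = 828.0/39.39 = 21.0206 min.
Solving the cascade with C₁(0)=C₂(0)=0 gives C₂(t) = C_in[1 − (τ₁ e^(−t/τ₁) − τ₂ e^(−t/τ₂))/(τ₁ − τ₂)].
At t = 47.79: e^(−t/τ₁) = 0.0461251, e^(−t/τ₂) = 0.102952.
C₂ = 2.854·[1 − (15.5344·0.0461251 − 21.0206·0.102952)/(-5.48616)] = 2.854·0.736137 = 2.10094 kg/m³.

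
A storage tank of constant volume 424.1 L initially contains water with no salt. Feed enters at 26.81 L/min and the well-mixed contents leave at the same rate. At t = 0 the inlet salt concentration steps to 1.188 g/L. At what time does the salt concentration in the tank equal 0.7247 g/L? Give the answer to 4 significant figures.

14.90 min

Species balance: V dC/dt = Q(C_in − C) ⇒ τ = V/Q = 15.8187 min.
C(t) = C_in + (C₀ − C_in) e^(−t/τ). Set C = 0.7247 and solve for t:
e^(−t/τ) = (C − C_in)/(C₀ − C_in) = (0.7247 − 1.188)/(0 − 1.188) = 0.389983
t = −τ ln(…) = 15.8187 × 0.941652 = 14.8957 min.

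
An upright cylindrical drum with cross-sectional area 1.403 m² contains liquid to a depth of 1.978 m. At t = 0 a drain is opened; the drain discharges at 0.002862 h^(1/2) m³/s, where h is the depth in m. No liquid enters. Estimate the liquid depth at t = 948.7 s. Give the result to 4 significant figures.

A dh/dt = −Q_out = −0.002862 √h.
This is separable: 2 d(√h)/dt = −0.002862/A, so √h = √h₀ − (0.002862/(2A)) t.
√h = √1.978 − 0.002862·948.7/(2·1.403) = 1.40641 − 0.967633 = 0.438780.
h = 0.438780² = 0.192528 m.

0.1925 m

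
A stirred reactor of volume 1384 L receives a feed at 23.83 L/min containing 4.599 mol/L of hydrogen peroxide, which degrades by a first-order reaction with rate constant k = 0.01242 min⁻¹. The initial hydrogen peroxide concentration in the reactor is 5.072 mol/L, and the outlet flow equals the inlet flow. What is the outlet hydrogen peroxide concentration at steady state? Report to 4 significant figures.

2.672 mol/L

V dC/dt = Q(C_in − C) − k V C.
At steady state: 0 = Q C_in − (Q + kV) C_ss, so C_ss = Q C_in/(Q + kV).
C_ss = 23.83·4.599/(23.83 + 0.01242·1384) = 109.594/41.0193 = 2.67177 mol/L.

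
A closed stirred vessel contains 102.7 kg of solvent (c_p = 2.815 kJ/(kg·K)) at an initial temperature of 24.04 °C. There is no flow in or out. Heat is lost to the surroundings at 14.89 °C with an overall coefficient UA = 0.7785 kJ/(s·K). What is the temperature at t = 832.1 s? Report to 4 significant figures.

15.86 °C

M c_p dT/dt = −UA(T − T_amb).
dT/dt = (T_ss − T)/τ with T_ss = T_amb = 14.8900 °C, τ = M c_p/UA = 102.7·2.815/0.7785 = 371.356 s.
T approaches T_ss exponentially: T(t) = T_ss + (T₀ − T_ss) e^(−t/τ).
T(832.1) = 14.8900 + (9.15000)·0.106383 = 15.8634 °C.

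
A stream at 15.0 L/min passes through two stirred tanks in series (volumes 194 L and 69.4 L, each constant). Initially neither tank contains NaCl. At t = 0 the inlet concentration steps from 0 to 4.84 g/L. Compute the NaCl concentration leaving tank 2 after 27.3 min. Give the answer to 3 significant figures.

Each tank obeys Vᵢ dCᵢ/dt = Q(Cᵢ₋₁ − Cᵢ), so τᵢ = Vᵢ/Q.
τ₁ = 194/15.0 = 12.933 min; τ₂ = 69.4/15.0 = 4.6267 min.
Solving the cascade with C₁(0)=C₂(0)=0 gives C₂(t) = C_in[1 − (τ₁ e^(−t/τ₁) − τ₂ e^(−t/τ₂))/(τ₁ − τ₂)].
At t = 27.3: e^(−t/τ₁) = 0.12114, e^(−t/τ₂) = 0.0027379.
C₂ = 4.84·[1 − (12.933·0.12114 − 4.6267·0.0027379)/(8.3067)] = 4.84·0.81292 = 3.9345 g/L.

3.93 g/L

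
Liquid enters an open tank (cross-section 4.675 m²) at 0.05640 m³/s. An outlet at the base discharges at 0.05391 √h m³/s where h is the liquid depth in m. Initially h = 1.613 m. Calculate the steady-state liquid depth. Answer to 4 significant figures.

Level balance: A dh/dt = 0.05640 − 0.05391 √h. Setting dh/dt = 0:
Q_in = 0.05391 √h_ss ⇒ √h_ss = 0.05640/0.05391 = 1.04619.
h_ss = 1.04619² = 1.09451 m. (Since h₀ = 1.613 m > h_ss, the level will fall toward this value.)

1.095 m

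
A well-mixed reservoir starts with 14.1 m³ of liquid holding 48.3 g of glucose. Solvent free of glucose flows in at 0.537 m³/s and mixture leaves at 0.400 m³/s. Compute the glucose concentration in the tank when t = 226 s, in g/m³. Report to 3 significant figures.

0.0360 g/m³

Total volume: dV/dt = Q_in − Q_out = 0.13700 m³/s, so V(t) = 14.1 + 0.13700 t and V(226) = 45.062 m³.
Solute balance: dm/dt = 0 − Q_out C = −Q_out m/V(t).
Separate: dm/m = −Q_out dt/V(t) ⇒ ln(m/m₀) = −(Q_out/(Q_in−Q_out)) ln(V/V₀).
m = m₀ (V₀/V)^(Q_out/(Q_in−Q_out)) = 48.3 × (14.1/45.062)^(2.9197) = 1.6244 g.
C = m/V = 1.6244/45.062 = 0.036048 g/m³.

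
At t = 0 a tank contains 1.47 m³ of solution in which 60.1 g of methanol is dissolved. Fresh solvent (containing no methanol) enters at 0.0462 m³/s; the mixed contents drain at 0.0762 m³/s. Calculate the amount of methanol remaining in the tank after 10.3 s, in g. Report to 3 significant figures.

Total volume: dV/dt = Q_in − Q_out = -0.030000 m³/s, so V(t) = 1.47 − 0.030000 t and V(10.3) = 1.1610 m³.
Species balance (pure solvent in): dm/dt = −Q_out · m/V(t).
dm/m = −Q_out dt/(V₀ − 0.030000 t); integrating gives ln(m/m₀) = −(Q_out/(Q_in−Q_out)) ln(V/V₀).
m = m₀ (V₀/V)^(Q_out/(Q_in−Q_out)) = 60.1 × (1.47/1.1610)^(-2.5400) = 33.004 g.

33.0 g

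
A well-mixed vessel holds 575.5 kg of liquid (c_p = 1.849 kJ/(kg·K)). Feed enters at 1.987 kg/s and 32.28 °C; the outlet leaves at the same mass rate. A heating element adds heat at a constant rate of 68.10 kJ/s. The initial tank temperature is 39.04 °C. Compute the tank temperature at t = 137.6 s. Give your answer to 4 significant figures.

Heat balance on the well-mixed liquid: M c_p dT/dt = ṁ c_p (T_in − T) + 68.10.
Rearrange: dT/dt = (T_ss − T)/τ with τ = M/ṁ = 289.633 s and T_ss = T_in + Q̇/(ṁ c_p) = 50.8158 °C.
This is linear first-order; T(t) = T_ss + (T₀ − T_ss) e^(−t/τ).
T(137.6) = 50.8158 + (-11.7758)·e^(−137.6/289.633) = 50.8158 + (-11.7758)·0.621832 = 43.4932 °C.

43.49 °C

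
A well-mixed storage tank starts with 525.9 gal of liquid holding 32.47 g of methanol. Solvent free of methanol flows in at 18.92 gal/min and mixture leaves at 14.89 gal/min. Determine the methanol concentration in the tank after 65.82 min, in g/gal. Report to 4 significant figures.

0.009077 g/gal

Total volume: dV/dt = Q_in − Q_out = 4.03000 gal/min, so V(t) = 525.9 + 4.03000 t and V(65.82) = 791.155 gal.
No methanol enters, so dm/dt = −Q_out · (m/V).
dm/m = −Q_out dt/(V₀ + 4.03000 t); integrating gives ln(m/m₀) = −(Q_out/(Q_in−Q_out)) ln(V/V₀).
m = m₀ (V₀/V)^(Q_out/(Q_in−Q_out)) = 32.47 × (525.9/791.155)^(3.69479) = 7.18094 g.
C = m/V = 7.18094/791.155 = 0.00907653 g/gal.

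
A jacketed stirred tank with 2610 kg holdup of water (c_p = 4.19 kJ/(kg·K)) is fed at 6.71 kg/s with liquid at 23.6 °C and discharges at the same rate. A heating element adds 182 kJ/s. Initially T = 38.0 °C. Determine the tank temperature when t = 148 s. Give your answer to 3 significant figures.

M c_p dT/dt = ṁ c_p (T_in − T) + Q̇.
τ = M/ṁ = 388.97 s; T_ss = T_in + Q̇/(ṁ c_p) = 23.6 + 182/(6.71·4.19) = 30.073 °C.
Integrating: T(t) = T_ss + (T₀ − T_ss) e^(−t/τ).
T(148) = 30.073 + (7.9266)·e^(−148/388.97) = 30.073 + (7.9266)·0.68353 = 35.491 °C.

35.5 °C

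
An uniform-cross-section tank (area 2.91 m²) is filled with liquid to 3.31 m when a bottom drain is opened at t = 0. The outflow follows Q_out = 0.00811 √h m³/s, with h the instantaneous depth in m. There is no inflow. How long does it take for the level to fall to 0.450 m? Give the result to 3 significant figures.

Accumulation of liquid (constant cross-section A): A dh/dt = −0.00811 √h.
This is separable: 2 d(√h)/dt = −0.00811/A, so √h = √h₀ − (0.00811/(2A)) t.
t = 2A(√h₀ − √h)/0.00811 = 2·2.91·(√3.31 − √0.450)/0.00811
  = 5.8200 × (1.8193 − 0.67082) / 0.00811 = 824.22 s.

824 s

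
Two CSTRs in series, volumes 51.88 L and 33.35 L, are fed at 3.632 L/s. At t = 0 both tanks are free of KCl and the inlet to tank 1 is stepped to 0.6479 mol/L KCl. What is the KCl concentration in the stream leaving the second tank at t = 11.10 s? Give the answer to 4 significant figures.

Each tank obeys Vᵢ dCᵢ/dt = Q(Cᵢ₋₁ − Cᵢ), so τᵢ = Vᵢ/Q.
τ₁ = 51.88/3.632 = 14.2841 s; τ₂ = 33.35/3.632 = 9.18227 s.
Tank 1: C₁ = C_in(1 − e^(−t/τ₁)). Tank 2 (τ₁ ≠ τ₂): C₂ = C_in[1 − (τ₁ e^(−t/τ₁) − τ₂ e^(−t/τ₂))/(τ₁ − τ₂)].
At t = 11.10: e^(−t/τ₁) = 0.459744, e^(−t/τ₂) = 0.298540.
C₂ = 0.6479·[1 − (14.2841·0.459744 − 9.18227·0.298540)/(5.10187)] = 0.6479·0.250124 = 0.162055 mol/L.

0.1621 mol/L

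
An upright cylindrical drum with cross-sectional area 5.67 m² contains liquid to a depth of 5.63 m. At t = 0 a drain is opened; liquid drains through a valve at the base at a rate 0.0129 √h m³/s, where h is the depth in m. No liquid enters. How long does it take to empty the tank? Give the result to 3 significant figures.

2090 s

A dh/dt = −Q_out = −0.0129 √h.
∫ h^(−1/2) dh = −(0.0129/A) ∫ dt, giving 2√h = 2√h₀ − (0.0129/A) t.
Tank is empty when √h = 0: t_empty = 2A√h₀/0.0129.
t_empty = 2·5.67·√5.63/0.0129 = 11.340·2.3728/0.0129 = 2085.8 s.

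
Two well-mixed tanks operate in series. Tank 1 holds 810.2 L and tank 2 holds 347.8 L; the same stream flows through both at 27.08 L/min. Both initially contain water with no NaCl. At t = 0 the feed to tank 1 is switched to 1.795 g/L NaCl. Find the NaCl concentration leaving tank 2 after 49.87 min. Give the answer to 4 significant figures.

1.229 g/L

Time constants: τᵢ = Vᵢ/Q for each well-mixed tank.
τ₁ = 810.2/27.08 = 29.9188 min; τ₂ = 347.8/27.08 = 12.8434 min.
Tank 1: C₁ = C_in(1 − e^(−t/τ₁)). Tank 2 (τ₁ ≠ τ₂): C₂ = C_in[1 − (τ₁ e^(−t/τ₁) − τ₂ e^(−t/τ₂))/(τ₁ − τ₂)].
At t = 49.87: e^(−t/τ₁) = 0.188842, e^(−t/τ₂) = 0.0205906.
C₂ = 1.795·[1 − (29.9188·0.188842 − 12.8434·0.0205906)/(17.0753)] = 1.795·0.684606 = 1.22887 g/L.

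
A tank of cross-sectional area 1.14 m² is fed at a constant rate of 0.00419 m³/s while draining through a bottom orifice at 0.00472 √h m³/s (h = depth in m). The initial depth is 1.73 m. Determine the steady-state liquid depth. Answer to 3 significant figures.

A dh/dt = Q_in − 0.00472 √h. Steady state requires inflow = outflow:
Q_in = 0.00472 √h_ss ⇒ √h_ss = 0.00419/0.00472 = 0.88771.
h_ss = 0.88771² = 0.78803 m. (Since h₀ = 1.73 m > h_ss, the level will fall toward this value.)

0.788 m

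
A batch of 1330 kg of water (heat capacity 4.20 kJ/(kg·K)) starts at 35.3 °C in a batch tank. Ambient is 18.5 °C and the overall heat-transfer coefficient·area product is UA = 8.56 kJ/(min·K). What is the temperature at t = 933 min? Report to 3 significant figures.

Lumped-capacitance energy balance: M c_p dT/dt = UA(T_amb − T).
dT/dt = (T_ss − T)/τ with T_ss = T_amb = 18.500 °C, τ = M c_p/UA = 1330·4.20/8.56 = 652.57 min.
This is linear first-order; T(t) = T_ss + (T₀ − T_ss) e^(−t/τ).
T(933) = 18.500 + (16.800)·0.23937 = 22.521 °C.

22.5 °C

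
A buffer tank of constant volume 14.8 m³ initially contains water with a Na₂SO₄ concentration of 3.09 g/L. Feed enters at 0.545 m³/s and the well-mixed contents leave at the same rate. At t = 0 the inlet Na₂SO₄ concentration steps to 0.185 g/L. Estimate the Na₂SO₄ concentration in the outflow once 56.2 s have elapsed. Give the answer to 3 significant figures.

0.552 g/L

Mass balance on the solute (V constant): V dC/dt = Q(C_in − C).
Rewrite as dC/dt + C/τ = C_in/τ, τ = V/Q = 27.156 s.
C approaches C_in exponentially: C(t) = C_in + (C₀ − C_in) e^(−t/τ).
C(56.2) = 0.185 + (3.09 − 0.185)·e^(−56.2/27.156) = 0.185 + (2.9050)·0.12625 = 0.55174 g/L.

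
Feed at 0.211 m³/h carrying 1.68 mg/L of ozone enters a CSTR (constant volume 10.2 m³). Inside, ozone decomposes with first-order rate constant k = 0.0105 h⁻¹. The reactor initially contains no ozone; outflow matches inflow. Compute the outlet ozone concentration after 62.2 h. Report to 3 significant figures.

V dC/dt = Q(C_in − C) − k V C.
dC/dt = (Q/V) C_in − (Q/V + k) C; effective rate a = Q/V + k = 0.020686 + 0.0105 = 0.031186 h⁻¹.
C_ss = Q C_in/(Q + kV) = 1.1144 mg/L; C(t) = C_ss + (C₀ − C_ss) e^(−a t).
C(62.2) = 1.1144 + (-1.1144)·e^(−0.031186·62.2) = 1.1144 + (-1.1144)·0.14373 = 0.95419 mg/L.

0.954 mg/L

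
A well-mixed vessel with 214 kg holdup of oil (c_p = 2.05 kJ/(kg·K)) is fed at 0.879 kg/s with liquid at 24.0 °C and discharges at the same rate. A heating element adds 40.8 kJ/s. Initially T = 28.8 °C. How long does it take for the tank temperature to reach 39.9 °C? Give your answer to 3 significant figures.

237 s

M c_p dT/dt = ṁ c_p (T_in − T) + Q̇.
τ = M/ṁ = 243.46 s; T_ss = T_in + Q̇/(ṁ c_p) = 46.642 °C.
T(t) = T_ss + (T₀ − T_ss) e^(−t/τ). Set T = 39.9:
e^(−t/τ) = (39.9 − 46.642)/(28.8 − 46.642) = 0.37788
t = −243.46 · ln(0.37788) = 236.93 s.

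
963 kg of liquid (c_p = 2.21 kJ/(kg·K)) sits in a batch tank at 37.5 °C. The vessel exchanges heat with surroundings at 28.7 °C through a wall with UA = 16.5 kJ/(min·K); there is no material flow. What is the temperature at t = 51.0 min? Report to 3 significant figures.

34.6 °C

Lumped-capacitance energy balance: M c_p dT/dt = UA(T_amb − T).
dT/dt = (T_ss − T)/τ with T_ss = T_amb = 28.700 °C, τ = M c_p/UA = 963·2.21/16.5 = 128.98 min.
Solution: T(t) = T_ss + (T₀ − T_ss) e^(−t/τ).
T(51.0) = 28.700 + (8.8000)·0.67341 = 34.626 °C.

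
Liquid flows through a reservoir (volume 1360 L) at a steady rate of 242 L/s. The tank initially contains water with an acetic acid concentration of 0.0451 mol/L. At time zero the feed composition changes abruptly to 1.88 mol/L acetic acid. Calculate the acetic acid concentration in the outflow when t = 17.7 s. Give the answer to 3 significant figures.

Mass balance on the solute (V constant): V dC/dt = Q(C_in − C).
Time constant τ = V/Q = 1360/242 = 5.6198 s.
Integrating: C(t) = C_in + (C₀ − C_in) e^(−t/τ).
C(17.7) = 1.88 + (0.0451 − 1.88)·e^(−17.7/5.6198) = 1.88 + (-1.8349)·0.042871 = 1.8013 mol/L.

1.80 mol/L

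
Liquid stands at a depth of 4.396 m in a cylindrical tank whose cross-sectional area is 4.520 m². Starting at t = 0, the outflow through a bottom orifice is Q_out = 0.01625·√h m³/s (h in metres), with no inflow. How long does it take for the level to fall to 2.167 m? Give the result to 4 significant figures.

With no inflow, A dh/dt = −0.01625 √h.
This is separable: 2 d(√h)/dt = −0.01625/A, so √h = √h₀ − (0.01625/(2A)) t.
t = 2A(√h₀ − √h)/0.01625 = 2·4.520·(√4.396 − √2.167)/0.01625
  = 9.04000 × (2.09666 − 1.47207) / 0.01625 = 347.465 s.

347.5 s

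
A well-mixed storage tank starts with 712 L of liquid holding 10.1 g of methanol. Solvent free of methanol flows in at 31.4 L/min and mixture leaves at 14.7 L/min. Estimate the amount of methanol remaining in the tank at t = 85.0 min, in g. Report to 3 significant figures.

Total volume: dV/dt = Q_in − Q_out = 16.700 L/min, so V(t) = 712 + 16.700 t and V(85.0) = 2131.5 L.
Solute balance: dm/dt = 0 − Q_out C = −Q_out m/V(t).
Separate: dm/m = −Q_out dt/V(t) ⇒ ln(m/m₀) = −(Q_out/(Q_in−Q_out)) ln(V/V₀).
m = m₀ (V₀/V)^(Q_out/(Q_in−Q_out)) = 10.1 × (712/2131.5)^(0.88024) = 3.8472 g.

3.85 g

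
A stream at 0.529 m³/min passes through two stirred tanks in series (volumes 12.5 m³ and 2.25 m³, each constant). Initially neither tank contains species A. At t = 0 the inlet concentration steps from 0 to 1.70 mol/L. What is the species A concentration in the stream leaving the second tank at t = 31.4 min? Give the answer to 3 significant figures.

Time constants: τᵢ = Vᵢ/Q for each well-mixed tank.
τ₁ = 12.5/0.529 = 23.629 min; τ₂ = 2.25/0.529 = 4.2533 min.
Tank 1: C₁ = C_in(1 − e^(−t/τ₁)). Tank 2 (τ₁ ≠ τ₂): C₂ = C_in[1 − (τ₁ e^(−t/τ₁) − τ₂ e^(−t/τ₂))/(τ₁ − τ₂)].
At t = 31.4: e^(−t/τ₁) = 0.26478, e^(−t/τ₂) = 0.00062205.
C₂ = 1.70·[1 − (23.629·0.26478 − 4.2533·0.00062205)/(19.376)] = 1.70·0.67723 = 1.1513 mol/L.

1.15 mol/L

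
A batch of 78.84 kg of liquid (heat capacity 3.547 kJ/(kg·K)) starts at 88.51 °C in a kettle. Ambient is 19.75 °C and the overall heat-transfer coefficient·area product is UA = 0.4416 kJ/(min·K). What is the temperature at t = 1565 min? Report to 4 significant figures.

25.56 °C

Lumped-capacitance energy balance: M c_p dT/dt = UA(T_amb − T).
dT/dt = (T_ss − T)/τ with T_ss = T_amb = 19.7500 °C, τ = M c_p/UA = 78.84·3.547/0.4416 = 633.255 min.
Integrating: T(t) = T_ss + (T₀ − T_ss) e^(−t/τ).
T(1565) = 19.7500 + (68.7600)·0.0844701 = 25.5582 °C.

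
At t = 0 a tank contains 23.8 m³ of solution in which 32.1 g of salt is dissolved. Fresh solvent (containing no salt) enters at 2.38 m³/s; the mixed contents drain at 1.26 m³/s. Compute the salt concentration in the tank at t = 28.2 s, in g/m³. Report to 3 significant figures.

0.224 g/m³

Let m(t) be the amount of salt. Volume: V(t) = V₀ + (Q_in − Q_out) t = 23.8 + 1.1200 t; V(28.2) = 55.384 m³.
No salt enters, so dm/dt = −Q_out · (m/V).
dm/m = −Q_out dt/(V₀ + 1.1200 t); integrating gives ln(m/m₀) = −(Q_out/(Q_in−Q_out)) ln(V/V₀).
m = m₀ (V₀/V)^(Q_out/(Q_in−Q_out)) = 32.1 × (23.8/55.384)^(1.1250) = 12.412 g.
C = m/V = 12.412/55.384 = 0.22411 g/m³.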